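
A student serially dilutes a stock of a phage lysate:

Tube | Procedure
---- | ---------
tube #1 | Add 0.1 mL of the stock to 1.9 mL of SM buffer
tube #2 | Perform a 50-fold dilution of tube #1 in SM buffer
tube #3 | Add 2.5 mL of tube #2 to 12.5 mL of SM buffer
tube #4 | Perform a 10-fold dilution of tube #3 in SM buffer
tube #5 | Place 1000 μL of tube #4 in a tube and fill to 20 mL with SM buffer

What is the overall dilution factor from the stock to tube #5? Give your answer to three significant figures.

1.20 × 10^6

Step 1: 0.1 mL + 1.9 mL = 2 mL total → factor 2/0.1 = 20
Step 2: 50-fold → factor 50
Step 3: 2.5 mL + 12.5 mL = 15 mL total → factor 15/2.5 = 6
Step 4: 10-fold → factor 10
Step 5: 1000 μL brought to 20 mL → factor 20000/1000 = 20
Overall dilution factor = 20 × 50 × 6 × 10 × 20 = 1.2 × 10^6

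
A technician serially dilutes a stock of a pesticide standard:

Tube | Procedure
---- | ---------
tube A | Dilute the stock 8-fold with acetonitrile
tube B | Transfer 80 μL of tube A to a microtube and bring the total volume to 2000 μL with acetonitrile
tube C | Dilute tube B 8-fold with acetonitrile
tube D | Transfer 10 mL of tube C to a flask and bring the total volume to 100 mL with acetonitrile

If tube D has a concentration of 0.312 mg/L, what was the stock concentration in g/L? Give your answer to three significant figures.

4.99 g/L

Step 1: 8-fold → factor 8
Step 2: 80 μL brought to 2000 μL → factor 2000/80 = 25
Step 3: 8-fold → factor 8
Step 4: 10 mL brought to 100 mL → factor 100/10 = 10
Overall dilution factor = 8 × 25 × 8 × 10 = 16000
Stock = 0.312 mg/L × 16000 = 4992 mg/L = 4.99 g/L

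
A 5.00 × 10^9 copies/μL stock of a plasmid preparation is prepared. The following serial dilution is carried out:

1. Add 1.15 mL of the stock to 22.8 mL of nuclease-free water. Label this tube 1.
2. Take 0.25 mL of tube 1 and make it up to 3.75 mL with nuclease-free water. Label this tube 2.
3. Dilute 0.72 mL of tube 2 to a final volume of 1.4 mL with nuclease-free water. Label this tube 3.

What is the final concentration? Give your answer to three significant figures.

Step 1: 1.15 mL + 22.8 mL = 23.95 mL total → factor 23.95/1.15 = 20.826
Step 2: 0.25 mL brought to 3.75 mL → factor 3.75/0.25 = 15
Step 3: 0.72 mL brought to 1.4 mL → factor 1.4/0.72 = 1.9444
Overall dilution factor = 20.826 × 15 × 1.9444 = 607.43
Final = 5.00 × 10^9 copies/μL / 607.43 = 8.23 × 10^6 copies/μL

8.23 × 10^6 copies/μL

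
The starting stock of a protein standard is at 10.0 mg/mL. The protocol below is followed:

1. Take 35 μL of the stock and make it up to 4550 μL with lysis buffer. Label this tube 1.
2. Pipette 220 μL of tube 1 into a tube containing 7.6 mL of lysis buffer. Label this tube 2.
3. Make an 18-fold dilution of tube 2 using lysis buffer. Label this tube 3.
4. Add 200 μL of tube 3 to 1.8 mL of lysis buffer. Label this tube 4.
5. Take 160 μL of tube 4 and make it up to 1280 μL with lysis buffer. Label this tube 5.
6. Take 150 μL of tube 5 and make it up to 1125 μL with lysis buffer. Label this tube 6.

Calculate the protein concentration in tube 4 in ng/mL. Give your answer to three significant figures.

Step 1: 35 μL brought to 4550 μL → factor 4550/35 = 130
Step 2: 220 μL + 7.6 mL = 7820 μL total → factor 7820/220 = 35.545
Step 3: 18-fold → factor 18
Step 4: 200 μL + 1.8 mL = 2000 μL total → factor 2000/200 = 10
Dilution factor through tube 4 = 130 × 35.545 × 18 × 10 = 8.3176 × 10^5
[tube 4] = 10.0 mg/mL / 8.3176 × 10^5 = 1.202 × 10^-5 mg/mL = 12.0 ng/mL

12.0 ng/mL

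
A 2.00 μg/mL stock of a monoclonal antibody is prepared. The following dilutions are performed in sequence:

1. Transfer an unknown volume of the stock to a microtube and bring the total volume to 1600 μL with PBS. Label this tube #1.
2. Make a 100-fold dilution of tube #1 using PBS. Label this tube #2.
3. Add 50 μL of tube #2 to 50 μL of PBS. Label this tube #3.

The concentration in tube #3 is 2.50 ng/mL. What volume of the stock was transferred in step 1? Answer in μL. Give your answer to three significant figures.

400 μL

Step 1: v brought to 1600 μL → factor = 1600 μL/v
Step 2: 100-fold → factor 100
Step 3: 50 μL + 50 μL = 100 μL total → factor 100/50 = 2
Product of known-step factors = 200
Overall factor = 2.00 μg/mL / (2.50 ng/mL) = 800
Step-1 factor = 800 / 200 = 4
v = 1600 μL / 4 = 400 μL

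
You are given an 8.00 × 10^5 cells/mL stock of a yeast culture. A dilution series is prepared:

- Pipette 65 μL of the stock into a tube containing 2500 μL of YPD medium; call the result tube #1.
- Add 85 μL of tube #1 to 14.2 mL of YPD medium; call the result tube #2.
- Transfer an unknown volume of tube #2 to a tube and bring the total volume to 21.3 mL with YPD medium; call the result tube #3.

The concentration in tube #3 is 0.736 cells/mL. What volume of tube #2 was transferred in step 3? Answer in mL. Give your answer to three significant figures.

0.130 mL

Step 1: 65 μL + 2500 μL = 2565 μL total → factor 2565/65 = 39.462
Step 2: 85 μL + 14.2 mL = 14285 μL total → factor 14285/85 = 168.06
Step 3: v brought to 21.3 mL → factor = 21.3 mL/v
Product of known-step factors = 6631.9
Overall factor = 8.00 × 10^5 cells/mL / (0.736 cells/mL) = 1.087 × 10^6
Step-3 factor = 1.087 × 10^6 / 6631.9 = 163.9
v = 21.3 mL / 163.9 = 0.130 mL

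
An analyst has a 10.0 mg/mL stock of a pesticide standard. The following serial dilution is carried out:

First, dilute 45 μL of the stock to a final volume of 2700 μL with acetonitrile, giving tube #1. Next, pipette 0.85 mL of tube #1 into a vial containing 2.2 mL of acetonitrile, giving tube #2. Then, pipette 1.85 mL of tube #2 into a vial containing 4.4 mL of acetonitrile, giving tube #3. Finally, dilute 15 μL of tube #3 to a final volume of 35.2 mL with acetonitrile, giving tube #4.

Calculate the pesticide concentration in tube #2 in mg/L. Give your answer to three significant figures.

46.4 mg/L

Step 1: 45 μL brought to 2700 μL → factor 2700/45 = 60
Step 2: 0.85 mL + 2.2 mL = 3.05 mL total → factor 3.05/0.85 = 3.5882
Dilution factor through tube #2 = 60 × 3.5882 = 215.29
[tube #2] = 10.0 mg/mL / 215.29 = 0.04645 mg/mL = 46.4 mg/L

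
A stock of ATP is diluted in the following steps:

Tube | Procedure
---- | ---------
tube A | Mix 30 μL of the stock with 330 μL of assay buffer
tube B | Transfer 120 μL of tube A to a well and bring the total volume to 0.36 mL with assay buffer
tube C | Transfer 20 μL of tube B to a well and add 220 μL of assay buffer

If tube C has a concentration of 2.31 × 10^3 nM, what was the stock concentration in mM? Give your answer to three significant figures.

Step 1: 30 μL + 330 μL = 360 μL total → factor 360/30 = 12
Step 2: 120 μL brought to 0.36 mL → factor 360/120 = 3
Step 3: 20 μL + 220 μL = 240 μL total → factor 240/20 = 12
Overall dilution factor = 12 × 3 × 12 = 432
Stock = 2.31 × 10^3 nM × 432 = 9.979 × 10^5 nM = 0.998 mM

0.998 mM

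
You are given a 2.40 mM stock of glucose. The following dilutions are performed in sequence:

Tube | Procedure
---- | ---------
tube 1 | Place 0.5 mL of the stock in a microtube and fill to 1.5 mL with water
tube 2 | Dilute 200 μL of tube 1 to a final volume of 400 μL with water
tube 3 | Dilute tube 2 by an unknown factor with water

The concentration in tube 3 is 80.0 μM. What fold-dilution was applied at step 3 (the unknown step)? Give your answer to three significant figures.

Step 1: 0.5 mL brought to 1.5 mL → factor 1.5/0.5 = 3
Step 2: 200 μL brought to 400 μL → factor 400/200 = 2
Step 3: unknown factor x
Product of known-step factors = 6
Overall factor = 2.40 mM / (80.0 μM) = 30
x = 30 / 6 = 5.00

5.00-fold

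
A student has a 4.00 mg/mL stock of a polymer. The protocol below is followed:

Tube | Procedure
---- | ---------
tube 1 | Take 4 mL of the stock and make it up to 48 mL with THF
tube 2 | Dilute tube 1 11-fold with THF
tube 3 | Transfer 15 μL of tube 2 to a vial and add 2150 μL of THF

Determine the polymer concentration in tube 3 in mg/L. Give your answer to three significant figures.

Step 1: 4 mL brought to 48 mL → factor 48/4 = 12
Step 2: 11-fold → factor 11
Step 3: 15 μL + 2150 μL = 2165 μL total → factor 2165/15 = 144.33
Overall dilution factor = 12 × 11 × 144.33 = 19052
Final = 4.00 mg/mL / 19052 = 0.0002100 mg/mL = 0.210 mg/L

0.210 mg/L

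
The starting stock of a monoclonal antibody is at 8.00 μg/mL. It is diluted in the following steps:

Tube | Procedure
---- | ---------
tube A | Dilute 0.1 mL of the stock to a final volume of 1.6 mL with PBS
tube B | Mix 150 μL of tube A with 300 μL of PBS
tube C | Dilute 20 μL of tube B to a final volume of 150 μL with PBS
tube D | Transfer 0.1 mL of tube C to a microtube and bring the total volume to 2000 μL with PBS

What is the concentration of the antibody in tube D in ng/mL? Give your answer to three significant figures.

1.11 ng/mL

Step 1: 0.1 mL brought to 1.6 mL → factor 1.6/0.1 = 16
Step 2: 150 μL + 300 μL = 450 μL total → factor 450/150 = 3
Step 3: 20 μL brought to 150 μL → factor 150/20 = 7.5
Step 4: 0.1 mL brought to 2000 μL → factor 2/0.1 = 20
Overall dilution factor = 16 × 3 × 7.5 × 20 = 7200
Final = 8.00 μg/mL / 7200 = 0.001111 μg/mL = 1.11 ng/mL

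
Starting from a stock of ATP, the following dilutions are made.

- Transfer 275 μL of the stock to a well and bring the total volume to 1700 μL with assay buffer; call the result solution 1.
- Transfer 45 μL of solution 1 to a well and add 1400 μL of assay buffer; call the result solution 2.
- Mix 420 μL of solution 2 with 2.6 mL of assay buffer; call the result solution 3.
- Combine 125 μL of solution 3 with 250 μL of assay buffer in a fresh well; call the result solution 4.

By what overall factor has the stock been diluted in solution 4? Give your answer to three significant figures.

Step 1: 275 μL brought to 1700 μL → factor 1700/275 = 6.1818
Step 2: 45 μL + 1400 μL = 1445 μL total → factor 1445/45 = 32.111
Step 3: 420 μL + 2.6 mL = 3020 μL total → factor 3020/420 = 7.1905
Step 4: 125 μL + 250 μL = 375 μL total → factor 375/125 = 3
Overall dilution factor = 6.1818 × 32.111 × 7.1905 × 3 = 4282

4.28 × 10^3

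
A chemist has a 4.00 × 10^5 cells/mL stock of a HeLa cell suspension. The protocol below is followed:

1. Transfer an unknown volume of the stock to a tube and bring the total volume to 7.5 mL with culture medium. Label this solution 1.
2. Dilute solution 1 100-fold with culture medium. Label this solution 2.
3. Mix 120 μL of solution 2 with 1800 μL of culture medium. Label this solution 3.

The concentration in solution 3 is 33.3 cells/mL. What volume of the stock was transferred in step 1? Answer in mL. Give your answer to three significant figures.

0.999 mL

Step 1: v brought to 7.5 mL → factor = 7.5 mL/v
Step 2: 100-fold → factor 100
Step 3: 120 μL + 1800 μL = 1920 μL total → factor 1920/120 = 16
Product of known-step factors = 1600
Overall factor = 4.00 × 10^5 cells/mL / (33.3 cells/mL) = 12012
Step-1 factor = 12012 / 1600 = 7.5075
v = 7.5 mL / 7.5075 = 0.999 mL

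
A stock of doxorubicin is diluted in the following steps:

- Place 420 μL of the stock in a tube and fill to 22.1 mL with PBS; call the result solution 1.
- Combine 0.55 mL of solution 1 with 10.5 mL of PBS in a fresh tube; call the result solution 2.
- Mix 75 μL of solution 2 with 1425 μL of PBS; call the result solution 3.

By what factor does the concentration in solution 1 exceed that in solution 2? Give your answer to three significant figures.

20.1

Step 1: 420 μL brought to 22.1 mL → factor 22100/420 = 52.619
Step 2: 0.55 mL + 10.5 mL = 11.05 mL total → factor 11.05/0.55 = 20.091
Dilution factor to solution 1 = 52.619; to solution 2 = 1057.2
[solution 1]/[solution 2] = (factor to solution 2)/(factor to solution 1) = 1057.2/52.619 = 20.1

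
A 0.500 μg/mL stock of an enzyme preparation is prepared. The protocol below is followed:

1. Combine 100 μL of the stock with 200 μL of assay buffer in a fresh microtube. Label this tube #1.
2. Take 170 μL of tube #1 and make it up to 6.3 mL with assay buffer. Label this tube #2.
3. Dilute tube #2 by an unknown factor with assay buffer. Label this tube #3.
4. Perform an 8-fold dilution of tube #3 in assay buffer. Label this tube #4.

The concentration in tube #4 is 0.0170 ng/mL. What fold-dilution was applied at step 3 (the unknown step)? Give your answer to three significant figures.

33.1-fold

Step 1: 100 μL + 200 μL = 300 μL total → factor 300/100 = 3
Step 2: 170 μL brought to 6.3 mL → factor 6300/170 = 37.059
Step 3: unknown factor x
Step 4: 8-fold → factor 8
Product of known-step factors = 889.41
Overall factor = 0.500 μg/mL / (0.0170 ng/mL) = 29412
x = 29412 / 889.41 = 33.1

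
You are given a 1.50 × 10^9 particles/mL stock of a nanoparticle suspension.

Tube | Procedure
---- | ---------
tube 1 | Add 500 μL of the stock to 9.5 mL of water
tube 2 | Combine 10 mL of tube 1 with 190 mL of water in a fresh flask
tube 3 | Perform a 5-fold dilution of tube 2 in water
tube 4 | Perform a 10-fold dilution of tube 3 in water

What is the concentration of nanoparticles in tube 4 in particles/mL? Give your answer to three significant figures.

7.50 × 10^4 particles/mL

Step 1: 500 μL + 9.5 mL = 10000 μL total → factor 10000/500 = 20
Step 2: 10 mL + 190 mL = 200 mL total → factor 200/10 = 20
Step 3: 5-fold → factor 5
Step 4: 10-fold → factor 10
Overall dilution factor = 20 × 20 × 5 × 10 = 20000
Final = 1.50 × 10^9 particles/mL / 20000 = 7.50 × 10^4 particles/mL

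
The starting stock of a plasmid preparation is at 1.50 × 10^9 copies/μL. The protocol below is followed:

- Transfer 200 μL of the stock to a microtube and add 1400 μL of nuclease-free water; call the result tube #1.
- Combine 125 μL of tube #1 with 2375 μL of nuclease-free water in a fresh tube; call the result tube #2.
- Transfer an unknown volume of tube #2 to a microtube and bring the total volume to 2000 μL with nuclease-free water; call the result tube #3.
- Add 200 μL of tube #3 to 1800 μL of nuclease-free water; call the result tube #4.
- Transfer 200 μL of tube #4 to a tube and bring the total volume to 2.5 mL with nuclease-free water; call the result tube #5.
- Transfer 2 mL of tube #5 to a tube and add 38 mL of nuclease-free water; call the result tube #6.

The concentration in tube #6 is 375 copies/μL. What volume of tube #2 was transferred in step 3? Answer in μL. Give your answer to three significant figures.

Step 1: 200 μL + 1400 μL = 1600 μL total → factor 1600/200 = 8
Step 2: 125 μL + 2375 μL = 2500 μL total → factor 2500/125 = 20
Step 3: v brought to 2000 μL → factor = 2000 μL/v
Step 4: 200 μL + 1800 μL = 2000 μL total → factor 2000/200 = 10
Step 5: 200 μL brought to 2.5 mL → factor 2500/200 = 12.5
Step 6: 2 mL + 38 mL = 40 mL total → factor 40/2 = 20
Product of known-step factors = 4 × 10^5
Overall factor = 1.50 × 10^9 copies/μL / (375 copies/μL) = 4 × 10^6
Step-3 factor = 4 × 10^6 / 4 × 10^5 = 10
v = 2000 μL / 10 = 200 μL

200 μL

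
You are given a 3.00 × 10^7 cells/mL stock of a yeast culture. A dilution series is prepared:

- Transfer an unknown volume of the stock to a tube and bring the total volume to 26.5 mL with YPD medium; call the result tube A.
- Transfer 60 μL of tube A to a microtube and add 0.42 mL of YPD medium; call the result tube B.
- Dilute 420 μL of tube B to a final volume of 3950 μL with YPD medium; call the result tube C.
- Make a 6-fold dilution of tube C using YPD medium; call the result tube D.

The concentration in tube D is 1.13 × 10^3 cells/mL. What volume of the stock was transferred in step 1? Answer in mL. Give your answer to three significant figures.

0.451 mL

Step 1: v brought to 26.5 mL → factor = 26.5 mL/v
Step 2: 60 μL + 0.42 mL = 480 μL total → factor 480/60 = 8
Step 3: 420 μL brought to 3950 μL → factor 3950/420 = 9.4048
Step 4: 6-fold → factor 6
Product of known-step factors = 451.43
Overall factor = 3.00 × 10^7 cells/mL / (1.13 × 10^3 cells/mL) = 26549
Step-1 factor = 26549 / 451.43 = 58.81
v = 26.5 mL / 58.81 = 0.451 mL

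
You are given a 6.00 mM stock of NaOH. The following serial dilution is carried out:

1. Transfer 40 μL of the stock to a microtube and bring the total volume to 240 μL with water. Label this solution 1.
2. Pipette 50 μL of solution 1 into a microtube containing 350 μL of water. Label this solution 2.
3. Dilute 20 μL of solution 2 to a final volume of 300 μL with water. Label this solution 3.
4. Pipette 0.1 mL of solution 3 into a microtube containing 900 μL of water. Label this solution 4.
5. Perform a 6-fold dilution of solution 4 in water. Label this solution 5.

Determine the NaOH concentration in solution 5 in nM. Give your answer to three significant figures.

139 nM

Step 1: 40 μL brought to 240 μL → factor 240/40 = 6
Step 2: 50 μL + 350 μL = 400 μL total → factor 400/50 = 8
Step 3: 20 μL brought to 300 μL → factor 300/20 = 15
Step 4: 0.1 mL + 900 μL = 1 mL total → factor 1/0.1 = 10
Step 5: 6-fold → factor 6
Overall dilution factor = 6 × 8 × 15 × 10 × 6 = 43200
Final = 6.00 mM / 43200 = 0.0001389 mM = 139 nM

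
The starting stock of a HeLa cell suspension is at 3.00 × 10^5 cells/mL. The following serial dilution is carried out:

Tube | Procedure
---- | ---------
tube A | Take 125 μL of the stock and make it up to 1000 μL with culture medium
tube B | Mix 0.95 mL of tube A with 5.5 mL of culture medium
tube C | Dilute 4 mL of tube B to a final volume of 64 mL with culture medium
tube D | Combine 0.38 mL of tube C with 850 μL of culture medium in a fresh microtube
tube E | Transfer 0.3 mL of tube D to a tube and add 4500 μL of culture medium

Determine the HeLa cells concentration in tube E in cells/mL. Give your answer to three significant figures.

Step 1: 125 μL brought to 1000 μL → factor 1000/125 = 8
Step 2: 0.95 mL + 5.5 mL = 6.45 mL total → factor 6.45/0.95 = 6.7895
Step 3: 4 mL brought to 64 mL → factor 64/4 = 16
Step 4: 0.38 mL + 850 μL = 1.23 mL total → factor 1.23/0.38 = 3.2368
Step 5: 0.3 mL + 4500 μL = 4.8 mL total → factor 4.8/0.3 = 16
Overall dilution factor = 8 × 6.7895 × 16 × 3.2368 × 16 = 45008
Final = 3.00 × 10^5 cells/mL / 45008 = 6.67 cells/mL

6.67 cells/mL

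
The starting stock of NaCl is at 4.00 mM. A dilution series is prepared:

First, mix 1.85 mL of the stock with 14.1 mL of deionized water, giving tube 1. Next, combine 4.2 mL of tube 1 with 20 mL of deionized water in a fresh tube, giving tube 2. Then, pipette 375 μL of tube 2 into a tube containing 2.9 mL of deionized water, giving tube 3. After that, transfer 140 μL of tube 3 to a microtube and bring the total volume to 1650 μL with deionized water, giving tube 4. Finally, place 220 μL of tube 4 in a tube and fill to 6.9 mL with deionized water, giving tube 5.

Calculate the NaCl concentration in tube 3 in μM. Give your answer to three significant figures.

9.22 μM

Step 1: 1.85 mL + 14.1 mL = 15.95 mL total → factor 15.95/1.85 = 8.6216
Step 2: 4.2 mL + 20 mL = 24.2 mL total → factor 24.2/4.2 = 5.7619
Step 3: 375 μL + 2.9 mL = 3275 μL total → factor 3275/375 = 8.7333
Dilution factor through tube 3 = 8.6216 × 5.7619 × 8.7333 = 433.85
[tube 3] = 4.00 mM / 433.85 = 0.009220 mM = 9.22 μM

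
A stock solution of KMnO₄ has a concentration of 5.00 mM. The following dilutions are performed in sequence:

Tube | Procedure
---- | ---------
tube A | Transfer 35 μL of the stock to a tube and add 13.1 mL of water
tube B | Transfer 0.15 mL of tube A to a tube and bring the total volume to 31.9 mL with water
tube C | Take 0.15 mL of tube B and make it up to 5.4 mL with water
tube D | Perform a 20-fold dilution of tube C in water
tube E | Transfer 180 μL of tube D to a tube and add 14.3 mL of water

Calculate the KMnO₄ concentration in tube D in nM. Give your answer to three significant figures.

0.0870 nM

Step 1: 35 μL + 13.1 mL = 13135 μL total → factor 13135/35 = 375.29
Step 2: 0.15 mL brought to 31.9 mL → factor 31.9/0.15 = 212.67
Step 3: 0.15 mL brought to 5.4 mL → factor 5.4/0.15 = 36
Step 4: 20-fold → factor 20
Dilution factor through tube D = 375.29 × 212.67 × 36 × 20 = 5.7464 × 10^7
[tube D] = 5.00 mM / 5.7464 × 10^7 = 8.701 × 10^-8 mM = 0.0870 nM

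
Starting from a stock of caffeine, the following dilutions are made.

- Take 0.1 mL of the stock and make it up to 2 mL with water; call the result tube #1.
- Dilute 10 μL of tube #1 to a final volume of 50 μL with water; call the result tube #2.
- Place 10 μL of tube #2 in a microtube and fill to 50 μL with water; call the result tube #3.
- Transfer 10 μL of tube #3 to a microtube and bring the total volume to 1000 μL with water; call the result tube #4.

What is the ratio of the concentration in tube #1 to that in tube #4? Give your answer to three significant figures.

Step 1: 0.1 mL brought to 2 mL → factor 2/0.1 = 20
Step 2: 10 μL brought to 50 μL → factor 50/10 = 5
Step 3: 10 μL brought to 50 μL → factor 50/10 = 5
Step 4: 10 μL brought to 1000 μL → factor 1000/10 = 100
Dilution factor to tube #1 = 20; to tube #4 = 50000
[tube #1]/[tube #4] = (factor to tube #4)/(factor to tube #1) = 50000/20 = 2.50 × 10^3

2.50 × 10^3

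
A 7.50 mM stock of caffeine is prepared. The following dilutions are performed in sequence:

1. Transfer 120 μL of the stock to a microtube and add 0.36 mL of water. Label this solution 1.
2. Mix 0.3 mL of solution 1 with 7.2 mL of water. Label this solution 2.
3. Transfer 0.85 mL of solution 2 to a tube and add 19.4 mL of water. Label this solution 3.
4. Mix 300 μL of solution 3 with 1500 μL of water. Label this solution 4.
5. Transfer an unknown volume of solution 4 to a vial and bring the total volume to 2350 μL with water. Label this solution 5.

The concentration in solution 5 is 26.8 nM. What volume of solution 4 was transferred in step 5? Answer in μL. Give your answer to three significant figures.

120 μL

Step 1: 120 μL + 0.36 mL = 480 μL total → factor 480/120 = 4
Step 2: 0.3 mL + 7.2 mL = 7.5 mL total → factor 7.5/0.3 = 25
Step 3: 0.85 mL + 19.4 mL = 20.25 mL total → factor 20.25/0.85 = 23.824
Step 4: 300 μL + 1500 μL = 1800 μL total → factor 1800/300 = 6
Step 5: v brought to 2350 μL → factor = 2350 μL/v
Product of known-step factors = 14294
Overall factor = 7.50 mM / (26.8 nM) = 2.7985 × 10^5
Step-5 factor = 2.7985 × 10^5 / 14294 = 19.578
v = 2350 μL / 19.578 = 120 μL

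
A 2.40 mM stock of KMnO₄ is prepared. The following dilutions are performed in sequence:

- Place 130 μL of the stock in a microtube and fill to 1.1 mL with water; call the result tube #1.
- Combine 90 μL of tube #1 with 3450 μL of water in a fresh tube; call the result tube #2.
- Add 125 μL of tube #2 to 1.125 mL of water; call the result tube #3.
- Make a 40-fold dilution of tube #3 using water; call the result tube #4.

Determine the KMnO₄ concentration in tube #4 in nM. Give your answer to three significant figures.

Step 1: 130 μL brought to 1.1 mL → factor 1100/130 = 8.4615
Step 2: 90 μL + 3450 μL = 3540 μL total → factor 3540/90 = 39.333
Step 3: 125 μL + 1.125 mL = 1250 μL total → factor 1250/125 = 10
Step 4: 40-fold → factor 40
Overall dilution factor = 8.4615 × 39.333 × 10 × 40 = 1.3313 × 10^5
Final = 2.40 mM / 1.3313 × 10^5 = 1.803 × 10^-5 mM = 18.0 nM

18.0 nM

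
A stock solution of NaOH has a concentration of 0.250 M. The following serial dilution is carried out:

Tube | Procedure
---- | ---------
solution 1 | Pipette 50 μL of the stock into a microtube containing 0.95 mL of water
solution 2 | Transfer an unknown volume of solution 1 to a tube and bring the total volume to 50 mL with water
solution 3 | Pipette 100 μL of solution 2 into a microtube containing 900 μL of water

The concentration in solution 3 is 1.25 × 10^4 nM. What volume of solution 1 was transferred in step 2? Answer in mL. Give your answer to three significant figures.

Step 1: 50 μL + 0.95 mL = 1000 μL total → factor 1000/50 = 20
Step 2: v brought to 50 mL → factor = 50 mL/v
Step 3: 100 μL + 900 μL = 1000 μL total → factor 1000/100 = 10
Product of known-step factors = 200
Overall factor = 0.250 M / (1.25 × 10^4 nM) = 20000
Step-2 factor = 20000 / 200 = 100
v = 50 mL / 100 = 0.500 mL

0.500 mL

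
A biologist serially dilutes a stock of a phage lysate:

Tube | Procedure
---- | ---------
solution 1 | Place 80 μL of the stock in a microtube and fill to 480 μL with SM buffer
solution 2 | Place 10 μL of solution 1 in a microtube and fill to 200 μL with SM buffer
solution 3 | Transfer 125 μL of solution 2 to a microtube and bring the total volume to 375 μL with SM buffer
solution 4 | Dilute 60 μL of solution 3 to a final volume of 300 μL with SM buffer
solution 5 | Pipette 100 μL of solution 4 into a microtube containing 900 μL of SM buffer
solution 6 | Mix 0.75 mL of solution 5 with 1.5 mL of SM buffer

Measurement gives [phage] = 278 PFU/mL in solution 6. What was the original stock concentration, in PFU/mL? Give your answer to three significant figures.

Step 1: 80 μL brought to 480 μL → factor 480/80 = 6
Step 2: 10 μL brought to 200 μL → factor 200/10 = 20
Step 3: 125 μL brought to 375 μL → factor 375/125 = 3
Step 4: 60 μL brought to 300 μL → factor 300/60 = 5
Step 5: 100 μL + 900 μL = 1000 μL total → factor 1000/100 = 10
Step 6: 0.75 mL + 1.5 mL = 2.25 mL total → factor 2.25/0.75 = 3
Overall dilution factor = 6 × 20 × 3 × 5 × 10 × 3 = 54000
Stock = 278 PFU/mL × 54000 = 1.50 × 10^7 PFU/mL

1.50 × 10^7 PFU/mL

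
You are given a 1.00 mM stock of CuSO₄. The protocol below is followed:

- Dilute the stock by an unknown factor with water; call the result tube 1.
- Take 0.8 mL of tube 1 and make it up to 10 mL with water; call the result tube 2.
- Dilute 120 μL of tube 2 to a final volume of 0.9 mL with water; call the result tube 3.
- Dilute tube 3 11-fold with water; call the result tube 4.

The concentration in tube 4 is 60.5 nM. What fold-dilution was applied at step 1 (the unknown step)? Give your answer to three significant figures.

Step 1: unknown factor x
Step 2: 0.8 mL brought to 10 mL → factor 10/0.8 = 12.5
Step 3: 120 μL brought to 0.9 mL → factor 900/120 = 7.5
Step 4: 11-fold → factor 11
Product of known-step factors = 1031.2
Overall factor = 1.00 mM / (60.5 nM) = 16529
x = 16529 / 1031.2 = 16.0

16.0-fold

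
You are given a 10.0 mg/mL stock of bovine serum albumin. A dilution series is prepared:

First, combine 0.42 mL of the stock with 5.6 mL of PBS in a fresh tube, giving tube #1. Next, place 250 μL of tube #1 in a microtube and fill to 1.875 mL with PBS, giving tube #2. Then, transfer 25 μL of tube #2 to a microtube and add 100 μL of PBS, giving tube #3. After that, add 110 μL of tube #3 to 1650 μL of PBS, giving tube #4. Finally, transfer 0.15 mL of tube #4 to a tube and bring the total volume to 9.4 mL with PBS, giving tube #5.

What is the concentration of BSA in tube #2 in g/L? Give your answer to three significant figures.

Step 1: 0.42 mL + 5.6 mL = 6.02 mL total → factor 6.02/0.42 = 14.333
Step 2: 250 μL brought to 1.875 mL → factor 1875/250 = 7.5
Dilution factor through tube #2 = 14.333 × 7.5 = 107.5
[tube #2] = 10.0 mg/mL / 107.5 = 0.09302 mg/mL = 0.0930 g/L

0.0930 g/L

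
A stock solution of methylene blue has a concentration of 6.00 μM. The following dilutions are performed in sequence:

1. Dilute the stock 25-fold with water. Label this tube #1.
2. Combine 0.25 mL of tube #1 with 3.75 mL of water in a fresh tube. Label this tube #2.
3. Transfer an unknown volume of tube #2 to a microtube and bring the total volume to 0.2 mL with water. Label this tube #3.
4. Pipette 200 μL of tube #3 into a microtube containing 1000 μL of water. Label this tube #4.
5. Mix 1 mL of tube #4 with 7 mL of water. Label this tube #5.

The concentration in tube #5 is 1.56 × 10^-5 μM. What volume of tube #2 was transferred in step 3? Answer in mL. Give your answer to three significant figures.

0.00998 mL

Step 1: 25-fold → factor 25
Step 2: 0.25 mL + 3.75 mL = 4 mL total → factor 4/0.25 = 16
Step 3: v brought to 0.2 mL → factor = 0.2 mL/v
Step 4: 200 μL + 1000 μL = 1200 μL total → factor 1200/200 = 6
Step 5: 1 mL + 7 mL = 8 mL total → factor 8/1 = 8
Product of known-step factors = 19200
Overall factor = 6.00 μM / (1.56 × 10^-5 μM) = 3.8462 × 10^5
Step-3 factor = 3.8462 × 10^5 / 19200 = 20.032
v = 0.2 mL / 20.032 = 0.00998 mL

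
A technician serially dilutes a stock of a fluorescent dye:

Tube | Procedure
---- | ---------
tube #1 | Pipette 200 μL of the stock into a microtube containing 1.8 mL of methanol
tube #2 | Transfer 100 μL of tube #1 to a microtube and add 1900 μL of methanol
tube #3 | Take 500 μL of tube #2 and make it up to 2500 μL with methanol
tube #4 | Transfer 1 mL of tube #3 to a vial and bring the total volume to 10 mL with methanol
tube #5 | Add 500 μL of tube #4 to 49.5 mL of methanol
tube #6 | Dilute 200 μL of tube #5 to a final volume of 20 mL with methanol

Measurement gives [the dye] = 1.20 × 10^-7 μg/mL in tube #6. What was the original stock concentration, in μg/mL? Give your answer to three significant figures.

Step 1: 200 μL + 1.8 mL = 2000 μL total → factor 2000/200 = 10
Step 2: 100 μL + 1900 μL = 2000 μL total → factor 2000/100 = 20
Step 3: 500 μL brought to 2500 μL → factor 2500/500 = 5
Step 4: 1 mL brought to 10 mL → factor 10/1 = 10
Step 5: 500 μL + 49.5 mL = 50000 μL total → factor 50000/500 = 100
Step 6: 200 μL brought to 20 mL → factor 20000/200 = 100
Overall dilution factor = 10 × 20 × 5 × 10 × 100 × 100 = 1 × 10^8
Stock = 1.20 × 10^-7 μg/mL × 1 × 10^8 = 12.0 μg/mL

12.0 μg/mL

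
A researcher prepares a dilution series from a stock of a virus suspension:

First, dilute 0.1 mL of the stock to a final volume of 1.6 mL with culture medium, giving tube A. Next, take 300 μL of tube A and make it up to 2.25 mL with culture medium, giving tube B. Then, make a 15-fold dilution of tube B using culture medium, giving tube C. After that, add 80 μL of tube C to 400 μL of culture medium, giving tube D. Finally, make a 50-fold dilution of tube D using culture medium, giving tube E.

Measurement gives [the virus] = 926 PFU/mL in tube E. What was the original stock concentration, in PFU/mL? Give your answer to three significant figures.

5.00 × 10^8 PFU/mL

Step 1: 0.1 mL brought to 1.6 mL → factor 1.6/0.1 = 16
Step 2: 300 μL brought to 2.25 mL → factor 2250/300 = 7.5
Step 3: 15-fold → factor 15
Step 4: 80 μL + 400 μL = 480 μL total → factor 480/80 = 6
Step 5: 50-fold → factor 50
Overall dilution factor = 16 × 7.5 × 15 × 6 × 50 = 5.4 × 10^5
Stock = 926 PFU/mL × 5.4 × 10^5 = 5.00 × 10^8 PFU/mL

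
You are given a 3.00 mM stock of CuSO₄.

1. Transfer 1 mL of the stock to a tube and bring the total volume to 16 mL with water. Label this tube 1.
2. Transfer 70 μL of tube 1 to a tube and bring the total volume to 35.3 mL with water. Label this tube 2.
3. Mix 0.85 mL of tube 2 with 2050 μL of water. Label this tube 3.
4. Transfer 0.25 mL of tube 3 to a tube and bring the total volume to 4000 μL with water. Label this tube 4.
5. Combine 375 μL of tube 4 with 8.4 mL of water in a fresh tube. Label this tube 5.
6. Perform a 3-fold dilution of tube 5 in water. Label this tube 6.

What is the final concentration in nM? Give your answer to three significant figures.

Step 1: 1 mL brought to 16 mL → factor 16/1 = 16
Step 2: 70 μL brought to 35.3 mL → factor 35300/70 = 504.29
Step 3: 0.85 mL + 2050 μL = 2.9 mL total → factor 2.9/0.85 = 3.4118
Step 4: 0.25 mL brought to 4000 μL → factor 4/0.25 = 16
Step 5: 375 μL + 8.4 mL = 8775 μL total → factor 8775/375 = 23.4
Step 6: 3-fold → factor 3
Overall dilution factor = 16 × 504.29 × 3.4118 × 16 × 23.4 × 3 = 3.092 × 10^7
Final = 3.00 mM / 3.092 × 10^7 = 9.703 × 10^-8 mM = 0.0970 nM

0.0970 nM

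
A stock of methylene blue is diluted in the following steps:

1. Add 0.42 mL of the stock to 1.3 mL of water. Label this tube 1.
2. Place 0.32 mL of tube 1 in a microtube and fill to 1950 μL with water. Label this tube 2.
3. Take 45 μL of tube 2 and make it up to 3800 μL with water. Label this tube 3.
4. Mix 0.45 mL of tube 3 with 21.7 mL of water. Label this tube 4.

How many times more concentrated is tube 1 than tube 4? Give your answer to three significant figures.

Step 1: 0.42 mL + 1.3 mL = 1.72 mL total → factor 1.72/0.42 = 4.0952
Step 2: 0.32 mL brought to 1950 μL → factor 1.95/0.32 = 6.0938
Step 3: 45 μL brought to 3800 μL → factor 3800/45 = 84.444
Step 4: 0.45 mL + 21.7 mL = 22.15 mL total → factor 22.15/0.45 = 49.222
Dilution factor to tube 1 = 4.0952; to tube 4 = 1.0373 × 10^5
[tube 1]/[tube 4] = (factor to tube 4)/(factor to tube 1) = 1.0373 × 10^5/4.0952 = 2.53 × 10^4

2.53 × 10^4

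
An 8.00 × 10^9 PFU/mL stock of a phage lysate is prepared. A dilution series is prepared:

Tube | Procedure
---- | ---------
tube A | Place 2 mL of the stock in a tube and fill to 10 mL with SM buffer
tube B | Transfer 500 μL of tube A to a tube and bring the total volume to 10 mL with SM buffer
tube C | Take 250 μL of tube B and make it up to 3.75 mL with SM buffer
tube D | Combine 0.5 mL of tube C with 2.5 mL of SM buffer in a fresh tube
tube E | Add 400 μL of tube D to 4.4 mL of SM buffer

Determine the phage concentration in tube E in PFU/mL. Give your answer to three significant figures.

7.41 × 10^4 PFU/mL

Step 1: 2 mL brought to 10 mL → factor 10/2 = 5
Step 2: 500 μL brought to 10 mL → factor 10000/500 = 20
Step 3: 250 μL brought to 3.75 mL → factor 3750/250 = 15
Step 4: 0.5 mL + 2.5 mL = 3 mL total → factor 3/0.5 = 6
Step 5: 400 μL + 4.4 mL = 4800 μL total → factor 4800/400 = 12
Overall dilution factor = 5 × 20 × 15 × 6 × 12 = 1.08 × 10^5
Final = 8.00 × 10^9 PFU/mL / 1.08 × 10^5 = 7.41 × 10^4 PFU/mL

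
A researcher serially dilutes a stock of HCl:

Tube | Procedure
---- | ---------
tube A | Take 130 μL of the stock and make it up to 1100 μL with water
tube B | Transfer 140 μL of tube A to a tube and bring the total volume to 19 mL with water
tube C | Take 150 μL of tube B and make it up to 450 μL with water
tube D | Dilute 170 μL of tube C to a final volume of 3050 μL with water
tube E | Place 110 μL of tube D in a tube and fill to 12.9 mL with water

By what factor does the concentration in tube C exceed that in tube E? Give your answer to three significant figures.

2.10 × 10^3

Step 1: 130 μL brought to 1100 μL → factor 1100/130 = 8.4615
Step 2: 140 μL brought to 19 mL → factor 19000/140 = 135.71
Step 3: 150 μL brought to 450 μL → factor 450/150 = 3
Step 4: 170 μL brought to 3050 μL → factor 3050/170 = 17.941
Step 5: 110 μL brought to 12.9 mL → factor 12900/110 = 117.27
Dilution factor to tube C = 3445.1; to tube E = 7.2484 × 10^6
[tube C]/[tube E] = (factor to tube E)/(factor to tube C) = 7.2484 × 10^6/3445.1 = 2.10 × 10^3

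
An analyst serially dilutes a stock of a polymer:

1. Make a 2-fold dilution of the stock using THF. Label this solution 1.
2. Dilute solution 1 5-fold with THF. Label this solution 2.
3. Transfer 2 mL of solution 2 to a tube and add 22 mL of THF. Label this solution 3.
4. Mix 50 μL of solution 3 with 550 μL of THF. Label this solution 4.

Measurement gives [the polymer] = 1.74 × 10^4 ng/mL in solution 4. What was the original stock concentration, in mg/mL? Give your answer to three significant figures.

Step 1: 2-fold → factor 2
Step 2: 5-fold → factor 5
Step 3: 2 mL + 22 mL = 24 mL total → factor 24/2 = 12
Step 4: 50 μL + 550 μL = 600 μL total → factor 600/50 = 12
Overall dilution factor = 2 × 5 × 12 × 12 = 1440
Stock = 1.74 × 10^4 ng/mL × 1440 = 2.506 × 10^7 ng/mL = 25.1 mg/mL

25.1 mg/mL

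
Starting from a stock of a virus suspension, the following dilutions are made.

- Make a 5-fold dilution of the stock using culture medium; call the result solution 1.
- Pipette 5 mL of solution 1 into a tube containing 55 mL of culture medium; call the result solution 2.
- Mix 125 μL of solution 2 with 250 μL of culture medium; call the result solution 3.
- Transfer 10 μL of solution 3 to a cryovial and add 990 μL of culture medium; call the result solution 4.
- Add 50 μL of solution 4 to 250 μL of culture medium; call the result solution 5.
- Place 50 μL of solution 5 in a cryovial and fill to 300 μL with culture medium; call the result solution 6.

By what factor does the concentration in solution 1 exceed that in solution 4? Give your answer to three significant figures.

Step 1: 5-fold → factor 5
Step 2: 5 mL + 55 mL = 60 mL total → factor 60/5 = 12
Step 3: 125 μL + 250 μL = 375 μL total → factor 375/125 = 3
Step 4: 10 μL + 990 μL = 1000 μL total → factor 1000/10 = 100
Dilution factor to solution 1 = 5; to solution 4 = 18000
[solution 1]/[solution 4] = (factor to solution 4)/(factor to solution 1) = 18000/5 = 3.60 × 10^3

3.60 × 10^3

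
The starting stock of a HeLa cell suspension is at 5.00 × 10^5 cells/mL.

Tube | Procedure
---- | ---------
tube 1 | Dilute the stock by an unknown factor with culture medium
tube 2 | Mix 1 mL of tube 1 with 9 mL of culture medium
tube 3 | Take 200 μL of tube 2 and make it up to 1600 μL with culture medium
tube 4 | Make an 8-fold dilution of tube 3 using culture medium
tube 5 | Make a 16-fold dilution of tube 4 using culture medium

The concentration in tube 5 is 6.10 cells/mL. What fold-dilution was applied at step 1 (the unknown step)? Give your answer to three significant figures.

8.00-fold

Step 1: unknown factor x
Step 2: 1 mL + 9 mL = 10 mL total → factor 10/1 = 10
Step 3: 200 μL brought to 1600 μL → factor 1600/200 = 8
Step 4: 8-fold → factor 8
Step 5: 16-fold → factor 16
Product of known-step factors = 10240
Overall factor = 5.00 × 10^5 cells/mL / (6.10 cells/mL) = 81967
x = 81967 / 10240 = 8.00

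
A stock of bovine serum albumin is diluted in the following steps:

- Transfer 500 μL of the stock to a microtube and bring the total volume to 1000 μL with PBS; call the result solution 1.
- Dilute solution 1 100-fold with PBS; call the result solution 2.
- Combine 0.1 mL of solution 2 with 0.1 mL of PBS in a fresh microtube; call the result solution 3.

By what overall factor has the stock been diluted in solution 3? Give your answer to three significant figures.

400

Step 1: 500 μL brought to 1000 μL → factor 1000/500 = 2
Step 2: 100-fold → factor 100
Step 3: 0.1 mL + 0.1 mL = 0.2 mL total → factor 0.2/0.1 = 2
Overall dilution factor = 2 × 100 × 2 = 400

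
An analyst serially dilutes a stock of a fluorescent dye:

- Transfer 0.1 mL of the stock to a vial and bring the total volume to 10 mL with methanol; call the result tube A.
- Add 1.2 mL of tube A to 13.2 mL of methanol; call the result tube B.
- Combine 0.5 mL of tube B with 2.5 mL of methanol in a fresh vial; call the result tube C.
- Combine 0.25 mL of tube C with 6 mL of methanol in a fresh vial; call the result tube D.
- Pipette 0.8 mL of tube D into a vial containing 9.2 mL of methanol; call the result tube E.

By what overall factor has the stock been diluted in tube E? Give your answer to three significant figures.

2.25 × 10^6

Step 1: 0.1 mL brought to 10 mL → factor 10/0.1 = 100
Step 2: 1.2 mL + 13.2 mL = 14.4 mL total → factor 14.4/1.2 = 12
Step 3: 0.5 mL + 2.5 mL = 3 mL total → factor 3/0.5 = 6
Step 4: 0.25 mL + 6 mL = 6.25 mL total → factor 6.25/0.25 = 25
Step 5: 0.8 mL + 9.2 mL = 10 mL total → factor 10/0.8 = 12.5
Overall dilution factor = 100 × 12 × 6 × 25 × 12.5 = 2.25 × 10^6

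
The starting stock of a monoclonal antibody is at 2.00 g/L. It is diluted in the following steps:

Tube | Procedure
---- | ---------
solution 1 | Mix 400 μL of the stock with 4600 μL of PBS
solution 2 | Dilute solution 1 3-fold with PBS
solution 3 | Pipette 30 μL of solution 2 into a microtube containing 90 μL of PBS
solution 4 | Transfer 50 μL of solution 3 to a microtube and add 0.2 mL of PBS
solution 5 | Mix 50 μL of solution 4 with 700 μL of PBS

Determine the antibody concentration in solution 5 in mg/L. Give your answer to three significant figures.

Step 1: 400 μL + 4600 μL = 5000 μL total → factor 5000/400 = 12.5
Step 2: 3-fold → factor 3
Step 3: 30 μL + 90 μL = 120 μL total → factor 120/30 = 4
Step 4: 50 μL + 0.2 mL = 250 μL total → factor 250/50 = 5
Step 5: 50 μL + 700 μL = 750 μL total → factor 750/50 = 15
Overall dilution factor = 12.5 × 3 × 4 × 5 × 15 = 11250
Final = 2.00 g/L / 11250 = 0.0001778 g/L = 0.178 mg/L

0.178 mg/L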